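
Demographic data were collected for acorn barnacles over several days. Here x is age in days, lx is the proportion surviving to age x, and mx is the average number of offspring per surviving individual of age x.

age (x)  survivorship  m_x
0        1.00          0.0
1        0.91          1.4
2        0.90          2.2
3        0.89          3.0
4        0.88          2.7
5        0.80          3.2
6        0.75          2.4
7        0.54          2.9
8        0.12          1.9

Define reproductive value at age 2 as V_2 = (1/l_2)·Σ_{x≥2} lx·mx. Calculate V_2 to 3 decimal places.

14.644

lx·mx for x ≥ 2: 1.98, 2.67, 2.376, 2.56, 1.8, 1.566, 0.228 → sum = 13.18
V_2 = 13.18 / l_2 = 13.18 / 0.9 = 14.644444… → 14.644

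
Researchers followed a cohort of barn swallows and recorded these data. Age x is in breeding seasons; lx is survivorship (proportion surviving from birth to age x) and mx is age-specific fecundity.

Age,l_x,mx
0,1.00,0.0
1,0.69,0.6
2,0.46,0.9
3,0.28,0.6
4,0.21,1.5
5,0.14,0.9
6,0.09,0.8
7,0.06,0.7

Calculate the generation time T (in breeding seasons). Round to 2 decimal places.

lx·mx: 0, 0.414, 0.414, 0.168, 0.315, 0.126, 0.072, 0.042 → R0 = 1.551
x·lx·mx: 0, 0.414, 0.828, 0.504, 1.26, 0.63, 0.432, 0.294 → Σ = 4.362
T = 4.362 / 1.551 = 2.812379… → 2.81

2.81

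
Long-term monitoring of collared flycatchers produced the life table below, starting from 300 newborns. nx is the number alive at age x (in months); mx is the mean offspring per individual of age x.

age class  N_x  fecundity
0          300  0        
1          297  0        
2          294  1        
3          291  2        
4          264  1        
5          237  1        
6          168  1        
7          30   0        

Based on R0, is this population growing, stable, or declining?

growing

lx = nx/n0 = nx/300: 1, 0.99, 0.98, 0.97, 0.88, 0.79, 0.56, 0.1
R0 = Σ lx·mx = 0 + 0 + 0.98 + 1.94 + 0.88 + 0.79 + 0.56 + 0 = 5.15
R0 > 1, so the population is growing.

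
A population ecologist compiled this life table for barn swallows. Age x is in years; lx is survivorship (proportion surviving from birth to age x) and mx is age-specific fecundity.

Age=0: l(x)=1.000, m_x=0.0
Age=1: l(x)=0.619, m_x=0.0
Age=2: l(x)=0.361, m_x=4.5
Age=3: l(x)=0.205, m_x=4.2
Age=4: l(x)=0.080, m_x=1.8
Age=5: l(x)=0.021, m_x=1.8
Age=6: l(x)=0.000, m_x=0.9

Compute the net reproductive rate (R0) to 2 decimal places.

2.67

lx·mx by age: 0, 0, 1.6245, 0.861, 0.144, 0.0378, 0
R0 = Σ lx·mx = 2.6673 → 2.67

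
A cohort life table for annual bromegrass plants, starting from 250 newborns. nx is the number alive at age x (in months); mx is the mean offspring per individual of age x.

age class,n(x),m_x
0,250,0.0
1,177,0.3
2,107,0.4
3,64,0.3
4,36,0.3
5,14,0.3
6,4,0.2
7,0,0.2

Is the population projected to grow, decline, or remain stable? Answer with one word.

lx = nx/n0 = nx/250: 1, 0.708, 0.428, 0.256, 0.144, 0.056, 0.016, 0
R0 = Σ lx·mx = 0 + 0.2124 + 0.1712 + 0.0768 + 0.0432 + 0.0168 + 0.0032 + 0 = 0.5236
R0 < 1, so the population is declining.

declining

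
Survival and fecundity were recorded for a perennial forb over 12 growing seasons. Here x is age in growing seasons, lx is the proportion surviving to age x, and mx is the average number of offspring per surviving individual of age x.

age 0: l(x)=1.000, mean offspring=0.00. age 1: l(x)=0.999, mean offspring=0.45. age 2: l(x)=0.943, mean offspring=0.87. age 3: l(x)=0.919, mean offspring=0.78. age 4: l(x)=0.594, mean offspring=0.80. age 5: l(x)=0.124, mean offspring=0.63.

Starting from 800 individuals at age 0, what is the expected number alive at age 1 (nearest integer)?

Expected survivors = N0 · l_1 = 800 × 0.999 = 799.2 → 799

799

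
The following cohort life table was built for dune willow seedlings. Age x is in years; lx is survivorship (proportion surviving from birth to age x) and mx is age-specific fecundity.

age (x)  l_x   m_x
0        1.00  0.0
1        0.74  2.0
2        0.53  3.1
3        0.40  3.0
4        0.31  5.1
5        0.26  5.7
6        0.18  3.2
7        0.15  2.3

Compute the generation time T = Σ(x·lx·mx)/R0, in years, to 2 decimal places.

3.37

lx·mx: 0, 1.48, 1.643, 1.2, 1.581, 1.482, 0.576, 0.345 → R0 = 8.307
x·lx·mx: 0, 1.48, 3.286, 3.6, 6.324, 7.41, 3.456, 2.415 → Σ = 27.971
T = 27.971 / 8.307 = 3.36716… → 3.37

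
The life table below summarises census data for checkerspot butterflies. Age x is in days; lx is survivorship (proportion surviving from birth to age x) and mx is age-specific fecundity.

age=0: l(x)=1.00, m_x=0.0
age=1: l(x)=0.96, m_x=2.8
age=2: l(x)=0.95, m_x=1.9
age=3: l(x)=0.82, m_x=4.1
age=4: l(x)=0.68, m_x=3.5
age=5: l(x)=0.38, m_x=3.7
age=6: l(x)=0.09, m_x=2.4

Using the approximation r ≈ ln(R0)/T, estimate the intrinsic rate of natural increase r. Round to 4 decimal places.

0.8566

R0 = Σ lx·mx = 0 + 2.688 + 1.805 + 3.362 + 2.38 + 1.406 + 0.216 = 11.857
Σ x·lx·mx = 34.23; T = 34.23/11.857 = 2.8869…
r ≈ ln(R0)/T = ln(11.857)/2.8869… = 0.856599… → 0.8566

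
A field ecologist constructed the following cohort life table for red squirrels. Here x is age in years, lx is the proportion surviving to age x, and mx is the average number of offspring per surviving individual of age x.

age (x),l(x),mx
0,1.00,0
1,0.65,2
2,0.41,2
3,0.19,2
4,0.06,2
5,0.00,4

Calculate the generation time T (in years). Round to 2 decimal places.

lx·mx: 0, 1.3, 0.82, 0.38, 0.12, 0 → R0 = 2.62
x·lx·mx: 0, 1.3, 1.64, 1.14, 0.48, 0 → Σ = 4.56
T = 4.56 / 2.62 = 1.740458… → 1.74

1.74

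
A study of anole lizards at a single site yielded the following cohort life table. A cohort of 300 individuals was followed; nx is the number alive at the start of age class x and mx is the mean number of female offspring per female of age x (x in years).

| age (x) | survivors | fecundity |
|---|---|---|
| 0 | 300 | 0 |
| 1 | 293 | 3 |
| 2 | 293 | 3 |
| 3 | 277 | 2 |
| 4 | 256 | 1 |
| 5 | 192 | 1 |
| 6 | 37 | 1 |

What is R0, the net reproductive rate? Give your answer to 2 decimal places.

lx = nx/n0 = nx/300: 1, 0.97667…, 0.97667…, 0.92333…, 0.85333…, 0.64, 0.12333…
lx·mx by age: 0, 2.93…, 2.93…, 1.846667…, 0.853333…, 0.64, 0.123333…
R0 = Σ lx·mx = 9.323333… → 9.32

9.32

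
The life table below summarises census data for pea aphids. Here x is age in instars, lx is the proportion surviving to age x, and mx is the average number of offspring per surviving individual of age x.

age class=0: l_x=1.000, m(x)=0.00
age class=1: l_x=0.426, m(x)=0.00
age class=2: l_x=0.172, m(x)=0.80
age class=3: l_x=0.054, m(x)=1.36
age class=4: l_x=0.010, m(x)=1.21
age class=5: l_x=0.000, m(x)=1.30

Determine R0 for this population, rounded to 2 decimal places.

lx·mx by age: 0, 0, 0.1376, 0.07344, 0.0121, 0
R0 = Σ lx·mx = 0.22314 → 0.22

0.22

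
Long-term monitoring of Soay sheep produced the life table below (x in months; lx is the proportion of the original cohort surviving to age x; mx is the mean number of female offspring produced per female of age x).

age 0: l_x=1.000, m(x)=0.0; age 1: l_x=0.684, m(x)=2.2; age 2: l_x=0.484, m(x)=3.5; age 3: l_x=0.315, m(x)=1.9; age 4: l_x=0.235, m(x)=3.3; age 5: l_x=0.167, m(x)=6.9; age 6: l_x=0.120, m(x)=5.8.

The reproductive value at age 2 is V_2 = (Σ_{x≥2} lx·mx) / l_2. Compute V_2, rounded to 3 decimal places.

10.158

lx·mx for x ≥ 2: 1.694, 0.5985, 0.7755, 1.1523, 0.696 → sum = 4.9163
V_2 = 4.9163 / l_2 = 4.9163 / 0.484 = 10.157645… → 10.158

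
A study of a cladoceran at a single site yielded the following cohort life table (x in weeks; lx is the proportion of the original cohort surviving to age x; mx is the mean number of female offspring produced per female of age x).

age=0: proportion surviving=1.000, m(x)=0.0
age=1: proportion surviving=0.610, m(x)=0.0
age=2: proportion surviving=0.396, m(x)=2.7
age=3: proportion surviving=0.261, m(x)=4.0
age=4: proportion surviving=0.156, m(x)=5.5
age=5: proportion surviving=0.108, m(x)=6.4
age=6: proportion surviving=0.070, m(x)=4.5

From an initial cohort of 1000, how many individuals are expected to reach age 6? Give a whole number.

70

Expected survivors = N0 · l_6 = 1000 × 0.070 = 70 → 70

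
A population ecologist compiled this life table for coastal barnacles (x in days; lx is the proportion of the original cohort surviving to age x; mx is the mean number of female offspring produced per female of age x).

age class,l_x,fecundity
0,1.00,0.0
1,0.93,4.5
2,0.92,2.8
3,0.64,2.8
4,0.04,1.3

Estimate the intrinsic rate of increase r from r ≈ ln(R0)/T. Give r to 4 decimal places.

1.2413

R0 = Σ lx·mx = 0 + 4.185 + 2.576 + 1.792 + 0.052 = 8.605
Σ x·lx·mx = 14.921; T = 14.921/8.605 = 1.73399…
r ≈ ln(R0)/T = ln(8.605)/1.73399… = 1.241265… → 1.2413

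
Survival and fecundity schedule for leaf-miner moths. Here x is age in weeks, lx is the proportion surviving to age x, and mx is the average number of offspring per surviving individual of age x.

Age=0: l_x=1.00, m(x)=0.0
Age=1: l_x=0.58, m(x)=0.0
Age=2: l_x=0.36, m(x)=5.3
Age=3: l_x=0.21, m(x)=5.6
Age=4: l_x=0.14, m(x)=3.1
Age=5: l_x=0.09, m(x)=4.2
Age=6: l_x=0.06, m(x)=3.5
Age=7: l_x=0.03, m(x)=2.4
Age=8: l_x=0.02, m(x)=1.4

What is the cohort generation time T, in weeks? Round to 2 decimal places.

3.08

lx·mx: 0, 0, 1.908, 1.176, 0.434, 0.378, 0.21, 0.072, 0.028 → R0 = 4.206
x·lx·mx: 0, 0, 3.816, 3.528, 1.736, 1.89, 1.26, 0.504, 0.224 → Σ = 12.958
T = 12.958 / 4.206 = 3.080837… → 3.08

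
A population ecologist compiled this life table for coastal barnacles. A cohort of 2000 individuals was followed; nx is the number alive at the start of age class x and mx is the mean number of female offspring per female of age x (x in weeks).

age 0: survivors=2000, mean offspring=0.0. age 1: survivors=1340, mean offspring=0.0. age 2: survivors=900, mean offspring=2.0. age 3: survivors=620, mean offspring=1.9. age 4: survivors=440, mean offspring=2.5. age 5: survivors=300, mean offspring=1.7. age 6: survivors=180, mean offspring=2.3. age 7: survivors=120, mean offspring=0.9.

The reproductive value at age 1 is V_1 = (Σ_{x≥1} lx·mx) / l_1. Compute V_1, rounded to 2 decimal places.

lx = nx/n0 = nx/2000: 1, 0.67, 0.45, 0.31, 0.22, 0.15, 0.09, 0.06
lx·mx for x ≥ 1: 0, 0.9, 0.589, 0.55, 0.255, 0.207, 0.054 → sum = 2.555
V_1 = 2.555 / l_1 = 2.555 / 0.67 = 3.813433… → 3.81

3.81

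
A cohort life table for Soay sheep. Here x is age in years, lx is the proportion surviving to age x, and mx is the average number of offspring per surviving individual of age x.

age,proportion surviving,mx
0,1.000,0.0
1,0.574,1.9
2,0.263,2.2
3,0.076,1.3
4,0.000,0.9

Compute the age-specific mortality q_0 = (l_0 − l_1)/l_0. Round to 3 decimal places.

q_0 = (l_0 − l_1) / l_0 = (1 − 0.574) / 1
     = 0.426 / 1 = 0.426 → 0.426

0.426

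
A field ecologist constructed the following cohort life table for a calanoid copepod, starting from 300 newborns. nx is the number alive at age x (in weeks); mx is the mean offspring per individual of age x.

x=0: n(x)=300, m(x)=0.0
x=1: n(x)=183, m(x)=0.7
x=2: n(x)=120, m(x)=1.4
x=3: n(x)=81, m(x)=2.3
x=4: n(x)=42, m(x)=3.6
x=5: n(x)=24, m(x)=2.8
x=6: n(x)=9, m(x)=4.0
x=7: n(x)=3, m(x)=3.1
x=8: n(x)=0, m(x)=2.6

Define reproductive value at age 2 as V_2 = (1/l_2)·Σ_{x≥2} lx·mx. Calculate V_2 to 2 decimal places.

lx = nx/n0 = nx/300: 1, 0.61, 0.4, 0.27, 0.14, 0.08, 0.03, 0.01, 0
lx·mx for x ≥ 2: 0.56, 0.621, 0.504, 0.224, 0.12, 0.031, 0 → sum = 2.06
V_2 = 2.06 / l_2 = 2.06 / 0.4 = 5.15 → 5.15

5.15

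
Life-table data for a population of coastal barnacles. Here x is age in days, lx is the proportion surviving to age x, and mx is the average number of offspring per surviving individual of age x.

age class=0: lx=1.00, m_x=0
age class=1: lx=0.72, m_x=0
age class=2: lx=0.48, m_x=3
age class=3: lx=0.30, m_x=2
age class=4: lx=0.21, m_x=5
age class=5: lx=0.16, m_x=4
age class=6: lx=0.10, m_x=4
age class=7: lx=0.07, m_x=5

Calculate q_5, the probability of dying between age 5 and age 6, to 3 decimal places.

q_5 = (l_5 − l_6) / l_5 = (0.16 − 0.1) / 0.16
     = 0.06 / 0.16 = 0.375 → 0.375

0.375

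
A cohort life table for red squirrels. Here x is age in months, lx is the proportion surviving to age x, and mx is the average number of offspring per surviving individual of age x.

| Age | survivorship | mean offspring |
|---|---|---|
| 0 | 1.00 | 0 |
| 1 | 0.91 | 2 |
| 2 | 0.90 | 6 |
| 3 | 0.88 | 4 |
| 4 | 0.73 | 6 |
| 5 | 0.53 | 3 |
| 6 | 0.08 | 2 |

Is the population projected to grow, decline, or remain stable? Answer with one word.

growing

R0 = Σ lx·mx = 0 + 1.82 + 5.4 + 3.52 + 4.38 + 1.59 + 0.16 = 16.87
R0 > 1, so the population is growing.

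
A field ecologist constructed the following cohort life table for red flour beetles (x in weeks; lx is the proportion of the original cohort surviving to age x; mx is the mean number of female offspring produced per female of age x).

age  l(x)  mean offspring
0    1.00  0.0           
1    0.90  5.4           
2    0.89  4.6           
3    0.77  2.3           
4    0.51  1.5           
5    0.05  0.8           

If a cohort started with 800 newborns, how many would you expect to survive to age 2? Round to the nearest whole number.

712

Expected survivors = N0 · l_2 = 800 × 0.89 = 712 → 712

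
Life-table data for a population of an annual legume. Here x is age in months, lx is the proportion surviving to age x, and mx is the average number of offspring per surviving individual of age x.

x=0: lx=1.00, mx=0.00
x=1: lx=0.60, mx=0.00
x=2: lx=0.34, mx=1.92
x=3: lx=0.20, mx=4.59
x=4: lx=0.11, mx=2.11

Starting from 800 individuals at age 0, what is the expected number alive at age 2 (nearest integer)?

Expected survivors = N0 · l_2 = 800 × 0.34 = 272 → 272

272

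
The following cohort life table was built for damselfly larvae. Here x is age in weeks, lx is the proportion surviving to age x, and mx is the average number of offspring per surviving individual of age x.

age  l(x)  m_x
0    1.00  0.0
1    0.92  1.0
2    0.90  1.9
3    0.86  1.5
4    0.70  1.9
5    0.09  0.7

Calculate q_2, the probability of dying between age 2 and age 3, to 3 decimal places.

q_2 = (l_2 − l_3) / l_2 = (0.9 − 0.86) / 0.9
     = 0.04 / 0.9 = 0.044444… → 0.044

0.044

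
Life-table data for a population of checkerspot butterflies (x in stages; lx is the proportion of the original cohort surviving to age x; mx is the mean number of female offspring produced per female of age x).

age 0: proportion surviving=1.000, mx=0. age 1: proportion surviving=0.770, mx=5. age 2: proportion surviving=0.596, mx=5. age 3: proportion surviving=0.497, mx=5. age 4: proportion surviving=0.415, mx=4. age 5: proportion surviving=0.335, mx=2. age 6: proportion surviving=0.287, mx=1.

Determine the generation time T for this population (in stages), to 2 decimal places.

2.43

lx·mx: 0, 3.85, 2.98, 2.485, 1.66, 0.67, 0.287 → R0 = 11.932
x·lx·mx: 0, 3.85, 5.96, 7.455, 6.64, 3.35, 1.722 → Σ = 28.977
T = 28.977 / 11.932 = 2.428512… → 2.43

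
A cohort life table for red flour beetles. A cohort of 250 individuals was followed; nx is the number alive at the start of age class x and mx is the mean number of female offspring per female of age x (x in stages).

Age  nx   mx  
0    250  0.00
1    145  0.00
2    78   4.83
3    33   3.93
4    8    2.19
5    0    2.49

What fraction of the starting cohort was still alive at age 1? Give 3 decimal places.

0.580

l_1 = n_1/n_0 = 145/250 = 0.58 → 0.580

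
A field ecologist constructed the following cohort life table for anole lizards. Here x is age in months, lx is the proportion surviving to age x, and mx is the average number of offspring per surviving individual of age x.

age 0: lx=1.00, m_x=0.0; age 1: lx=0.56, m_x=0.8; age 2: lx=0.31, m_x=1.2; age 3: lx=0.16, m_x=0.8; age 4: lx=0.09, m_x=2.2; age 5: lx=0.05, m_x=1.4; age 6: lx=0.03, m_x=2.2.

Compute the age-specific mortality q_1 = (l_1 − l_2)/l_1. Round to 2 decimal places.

q_1 = (l_1 − l_2) / l_1 = (0.56 − 0.31) / 0.56
     = 0.25 / 0.56 = 0.446429… → 0.45

0.45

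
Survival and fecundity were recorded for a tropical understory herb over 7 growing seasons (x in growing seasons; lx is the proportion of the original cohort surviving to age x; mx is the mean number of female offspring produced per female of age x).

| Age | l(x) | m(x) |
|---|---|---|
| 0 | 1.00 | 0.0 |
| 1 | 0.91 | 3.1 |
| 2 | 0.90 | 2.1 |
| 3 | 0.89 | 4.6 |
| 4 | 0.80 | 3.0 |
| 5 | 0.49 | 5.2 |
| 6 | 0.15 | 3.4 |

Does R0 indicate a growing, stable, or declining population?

growing

R0 = Σ lx·mx = 0 + 2.821 + 1.89 + 4.094 + 2.4 + 2.548 + 0.51 = 14.263
R0 > 1, so the population is growing.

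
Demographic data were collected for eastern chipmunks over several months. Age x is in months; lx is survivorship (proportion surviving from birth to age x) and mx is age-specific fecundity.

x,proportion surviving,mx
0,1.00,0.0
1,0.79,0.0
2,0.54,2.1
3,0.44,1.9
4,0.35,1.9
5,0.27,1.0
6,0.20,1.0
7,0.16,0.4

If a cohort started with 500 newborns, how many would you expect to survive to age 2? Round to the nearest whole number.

270

Expected survivors = N0 · l_2 = 500 × 0.54 = 270 → 270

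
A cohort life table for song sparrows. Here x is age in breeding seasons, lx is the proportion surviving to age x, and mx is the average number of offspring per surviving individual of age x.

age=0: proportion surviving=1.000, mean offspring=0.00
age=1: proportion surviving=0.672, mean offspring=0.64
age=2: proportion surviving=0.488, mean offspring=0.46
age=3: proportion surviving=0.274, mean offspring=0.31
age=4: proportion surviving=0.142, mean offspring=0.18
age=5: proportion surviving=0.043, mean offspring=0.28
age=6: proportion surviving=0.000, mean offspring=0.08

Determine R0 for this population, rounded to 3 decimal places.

lx·mx by age: 0, 0.43008, 0.22448, 0.08494, 0.02556, 0.01204, 0
R0 = Σ lx·mx = 0.7771 → 0.777

0.777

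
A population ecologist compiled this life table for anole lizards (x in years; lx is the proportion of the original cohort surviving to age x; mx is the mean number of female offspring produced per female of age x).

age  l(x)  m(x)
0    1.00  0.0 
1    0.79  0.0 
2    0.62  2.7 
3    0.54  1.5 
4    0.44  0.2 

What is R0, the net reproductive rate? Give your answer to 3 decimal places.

2.572

lx·mx by age: 0, 0, 1.674, 0.81, 0.088
R0 = Σ lx·mx = 2.572 → 2.572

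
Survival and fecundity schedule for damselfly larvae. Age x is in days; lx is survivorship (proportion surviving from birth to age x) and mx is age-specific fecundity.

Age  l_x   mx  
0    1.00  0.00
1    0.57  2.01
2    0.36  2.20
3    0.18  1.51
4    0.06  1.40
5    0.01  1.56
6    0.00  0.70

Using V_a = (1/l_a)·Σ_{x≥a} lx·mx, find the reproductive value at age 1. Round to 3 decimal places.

4.051

lx·mx for x ≥ 1: 1.1457, 0.792, 0.2718, 0.084, 0.0156, 0 → sum = 2.3091
V_1 = 2.3091 / l_1 = 2.3091 / 0.57 = 4.051053… → 4.051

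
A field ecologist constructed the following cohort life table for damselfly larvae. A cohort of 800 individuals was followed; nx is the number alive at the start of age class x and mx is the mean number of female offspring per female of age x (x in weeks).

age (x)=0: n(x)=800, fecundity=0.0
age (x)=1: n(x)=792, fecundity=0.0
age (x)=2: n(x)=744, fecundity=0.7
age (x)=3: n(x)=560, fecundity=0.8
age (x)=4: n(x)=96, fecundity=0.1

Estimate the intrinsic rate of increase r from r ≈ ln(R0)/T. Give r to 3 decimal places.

0.081

lx = nx/n0 = nx/800: 1, 0.99, 0.93, 0.7, 0.12
R0 = Σ lx·mx = 0 + 0 + 0.651 + 0.56 + 0.012 = 1.223
Σ x·lx·mx = 3.03; T = 3.03/1.223 = 2.47751…
r ≈ ln(R0)/T = ln(1.223)/2.47751… = 0.08125… → 0.081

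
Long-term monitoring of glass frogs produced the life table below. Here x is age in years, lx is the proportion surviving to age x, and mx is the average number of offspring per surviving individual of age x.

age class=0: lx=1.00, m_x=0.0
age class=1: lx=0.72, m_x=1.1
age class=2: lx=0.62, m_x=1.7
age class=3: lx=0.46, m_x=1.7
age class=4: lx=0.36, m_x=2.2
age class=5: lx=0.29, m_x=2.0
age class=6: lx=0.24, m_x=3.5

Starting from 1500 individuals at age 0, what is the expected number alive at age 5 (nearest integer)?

435

Expected survivors = N0 · l_5 = 1500 × 0.29 = 435 → 435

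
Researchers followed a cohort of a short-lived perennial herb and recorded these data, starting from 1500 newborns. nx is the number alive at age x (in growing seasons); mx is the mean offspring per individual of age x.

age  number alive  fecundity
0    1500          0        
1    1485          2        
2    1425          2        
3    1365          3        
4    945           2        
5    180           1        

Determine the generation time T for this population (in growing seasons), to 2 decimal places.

lx = nx/n0 = nx/1500: 1, 0.99, 0.95, 0.91, 0.63, 0.12
lx·mx: 0, 1.98, 1.9, 2.73, 1.26, 0.12 → R0 = 7.99
x·lx·mx: 0, 1.98, 3.8, 8.19, 5.04, 0.6 → Σ = 19.61
T = 19.61 / 7.99 = 2.454318… → 2.45

2.45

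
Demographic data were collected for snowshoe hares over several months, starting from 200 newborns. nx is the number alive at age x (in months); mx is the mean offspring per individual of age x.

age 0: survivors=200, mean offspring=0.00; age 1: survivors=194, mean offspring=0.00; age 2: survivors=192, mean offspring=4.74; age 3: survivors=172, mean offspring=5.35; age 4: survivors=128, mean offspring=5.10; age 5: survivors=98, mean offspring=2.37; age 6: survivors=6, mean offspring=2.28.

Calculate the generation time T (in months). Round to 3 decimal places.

lx = nx/n0 = nx/200: 1, 0.97, 0.96, 0.86, 0.64, 0.49, 0.03
lx·mx: 0, 0, 4.5504, 4.601, 3.264, 1.1613, 0.0684 → R0 = 13.6451
x·lx·mx: 0, 0, 9.1008, 13.803, 13.056, 5.8065, 0.4104 → Σ = 42.1767
T = 42.1767 / 13.6451 = 3.090978… → 3.091

3.091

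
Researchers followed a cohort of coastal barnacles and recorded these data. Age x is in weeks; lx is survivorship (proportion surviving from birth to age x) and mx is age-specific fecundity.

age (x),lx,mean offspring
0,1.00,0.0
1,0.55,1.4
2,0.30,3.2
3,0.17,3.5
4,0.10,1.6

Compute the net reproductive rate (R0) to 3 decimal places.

lx·mx by age: 0, 0.77, 0.96, 0.595, 0.16
R0 = Σ lx·mx = 2.485 → 2.485

2.485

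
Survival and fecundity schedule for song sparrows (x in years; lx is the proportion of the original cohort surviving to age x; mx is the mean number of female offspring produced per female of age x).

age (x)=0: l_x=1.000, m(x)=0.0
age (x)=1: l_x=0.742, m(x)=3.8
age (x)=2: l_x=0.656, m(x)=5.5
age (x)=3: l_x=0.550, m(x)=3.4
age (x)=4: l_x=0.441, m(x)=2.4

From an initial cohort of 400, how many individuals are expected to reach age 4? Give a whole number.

Expected survivors = N0 · l_4 = 400 × 0.441 = 176.4 → 176

176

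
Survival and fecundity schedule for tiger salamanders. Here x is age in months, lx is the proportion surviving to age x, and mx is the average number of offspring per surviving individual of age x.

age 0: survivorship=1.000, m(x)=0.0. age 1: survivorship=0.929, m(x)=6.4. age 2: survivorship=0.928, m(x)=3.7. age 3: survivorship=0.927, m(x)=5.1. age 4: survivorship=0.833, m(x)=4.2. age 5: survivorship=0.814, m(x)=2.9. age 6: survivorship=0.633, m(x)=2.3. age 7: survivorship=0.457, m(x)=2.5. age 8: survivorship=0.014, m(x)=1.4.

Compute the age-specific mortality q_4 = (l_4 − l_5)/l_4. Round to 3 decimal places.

0.023

q_4 = (l_4 − l_5) / l_4 = (0.833 − 0.814) / 0.833
     = 0.019 / 0.833 = 0.022809… → 0.023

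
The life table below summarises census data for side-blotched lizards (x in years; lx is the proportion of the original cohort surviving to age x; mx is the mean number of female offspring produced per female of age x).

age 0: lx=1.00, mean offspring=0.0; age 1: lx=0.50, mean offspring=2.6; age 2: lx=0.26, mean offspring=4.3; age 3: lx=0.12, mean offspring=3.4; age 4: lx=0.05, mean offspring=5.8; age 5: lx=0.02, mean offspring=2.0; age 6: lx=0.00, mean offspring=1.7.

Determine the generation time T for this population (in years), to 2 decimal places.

lx·mx: 0, 1.3, 1.118, 0.408, 0.29, 0.04, 0 → R0 = 3.156
x·lx·mx: 0, 1.3, 2.236, 1.224, 1.16, 0.2, 0 → Σ = 6.12
T = 6.12 / 3.156 = 1.939163… → 1.94

1.94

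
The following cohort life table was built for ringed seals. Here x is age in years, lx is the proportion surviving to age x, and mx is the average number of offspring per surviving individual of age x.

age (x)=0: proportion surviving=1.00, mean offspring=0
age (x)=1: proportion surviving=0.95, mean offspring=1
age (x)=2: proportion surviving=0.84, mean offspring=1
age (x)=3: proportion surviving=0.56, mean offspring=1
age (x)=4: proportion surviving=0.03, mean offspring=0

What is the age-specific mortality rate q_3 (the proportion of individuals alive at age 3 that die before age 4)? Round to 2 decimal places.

q_3 = (l_3 − l_4) / l_3 = (0.56 − 0.03) / 0.56
     = 0.53 / 0.56 = 0.946429… → 0.95

0.95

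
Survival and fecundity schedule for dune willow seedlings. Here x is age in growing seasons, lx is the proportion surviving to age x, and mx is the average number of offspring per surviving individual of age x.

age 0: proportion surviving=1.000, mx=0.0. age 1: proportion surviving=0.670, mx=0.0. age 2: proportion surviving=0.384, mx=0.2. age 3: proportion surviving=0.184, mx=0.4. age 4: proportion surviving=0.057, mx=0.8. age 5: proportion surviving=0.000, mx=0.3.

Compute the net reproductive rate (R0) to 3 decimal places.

0.196

lx·mx by age: 0, 0, 0.0768, 0.0736, 0.0456, 0
R0 = Σ lx·mx = 0.196 → 0.196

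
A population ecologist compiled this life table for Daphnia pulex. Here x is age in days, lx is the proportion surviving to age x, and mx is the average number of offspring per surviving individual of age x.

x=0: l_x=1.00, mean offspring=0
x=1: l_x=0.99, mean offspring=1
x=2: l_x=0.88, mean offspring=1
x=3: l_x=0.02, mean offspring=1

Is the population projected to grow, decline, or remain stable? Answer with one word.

growing

R0 = Σ lx·mx = 0 + 0.99 + 0.88 + 0.02 = 1.89
R0 > 1, so the population is growing.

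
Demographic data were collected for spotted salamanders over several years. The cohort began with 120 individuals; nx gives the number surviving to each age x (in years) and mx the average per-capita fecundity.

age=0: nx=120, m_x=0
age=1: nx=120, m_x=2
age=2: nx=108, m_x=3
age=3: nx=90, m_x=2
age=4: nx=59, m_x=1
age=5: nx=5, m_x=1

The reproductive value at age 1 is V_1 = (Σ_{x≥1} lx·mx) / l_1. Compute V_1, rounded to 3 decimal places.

lx = nx/n0 = nx/120: 1, 1, 0.9, 0.75, 0.49167…, 0.04167…
lx·mx for x ≥ 1: 2, 2.7, 1.5, 0.491667…, 0.041667… → sum = 6.733333…
V_1 = 6.733333… / l_1 = 6.733333… / 1 = 6.733333… → 6.733

6.733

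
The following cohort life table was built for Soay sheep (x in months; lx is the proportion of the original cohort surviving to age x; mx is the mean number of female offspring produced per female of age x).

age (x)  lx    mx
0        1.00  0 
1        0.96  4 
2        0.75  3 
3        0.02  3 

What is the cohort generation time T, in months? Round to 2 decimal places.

1.39

lx·mx: 0, 3.84, 2.25, 0.06 → R0 = 6.15
x·lx·mx: 0, 3.84, 4.5, 0.18 → Σ = 8.52
T = 8.52 / 6.15 = 1.385366… → 1.39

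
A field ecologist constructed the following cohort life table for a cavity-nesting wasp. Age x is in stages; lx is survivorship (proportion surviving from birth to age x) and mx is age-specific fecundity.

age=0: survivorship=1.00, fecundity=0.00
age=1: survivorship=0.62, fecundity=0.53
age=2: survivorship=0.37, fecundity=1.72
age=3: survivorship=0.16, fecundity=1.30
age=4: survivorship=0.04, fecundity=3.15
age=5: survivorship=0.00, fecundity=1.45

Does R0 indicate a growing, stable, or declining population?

R0 = Σ lx·mx = 0 + 0.3286 + 0.6364 + 0.208 + 0.126 + 0 = 1.299
R0 > 1, so the population is growing.

growing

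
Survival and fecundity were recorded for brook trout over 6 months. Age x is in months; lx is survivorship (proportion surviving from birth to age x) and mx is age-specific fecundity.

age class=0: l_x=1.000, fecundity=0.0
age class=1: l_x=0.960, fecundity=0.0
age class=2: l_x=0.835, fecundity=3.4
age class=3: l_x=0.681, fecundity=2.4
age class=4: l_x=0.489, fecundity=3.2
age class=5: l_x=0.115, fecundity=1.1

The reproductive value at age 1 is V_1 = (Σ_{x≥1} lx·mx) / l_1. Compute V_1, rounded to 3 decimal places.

lx·mx for x ≥ 1: 0, 2.839, 1.6344, 1.5648, 0.1265 → sum = 6.1647
V_1 = 6.1647 / l_1 = 6.1647 / 0.96 = 6.421563… → 6.422

6.422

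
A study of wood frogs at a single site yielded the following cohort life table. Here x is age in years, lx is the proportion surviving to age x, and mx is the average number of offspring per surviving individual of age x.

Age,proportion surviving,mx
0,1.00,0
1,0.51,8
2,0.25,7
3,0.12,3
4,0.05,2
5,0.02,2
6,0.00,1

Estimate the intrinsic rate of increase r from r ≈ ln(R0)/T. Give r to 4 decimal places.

1.2614

R0 = Σ lx·mx = 0 + 4.08 + 1.75 + 0.36 + 0.1 + 0.04 + 0 = 6.33
Σ x·lx·mx = 9.26; T = 9.26/6.33 = 1.46288…
r ≈ ln(R0)/T = ln(6.33)/1.46288… = 1.26142… → 1.2614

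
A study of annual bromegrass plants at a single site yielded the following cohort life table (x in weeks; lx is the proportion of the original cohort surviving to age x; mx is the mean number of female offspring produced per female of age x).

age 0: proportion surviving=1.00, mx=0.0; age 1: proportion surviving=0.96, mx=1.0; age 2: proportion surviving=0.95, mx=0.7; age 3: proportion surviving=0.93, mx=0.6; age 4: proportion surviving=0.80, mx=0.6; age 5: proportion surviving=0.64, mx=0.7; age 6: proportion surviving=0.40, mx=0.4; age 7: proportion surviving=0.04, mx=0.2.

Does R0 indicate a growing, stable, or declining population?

R0 = Σ lx·mx = 0 + 0.96 + 0.665 + 0.558 + 0.48 + 0.448 + 0.16 + 0.008 = 3.279
R0 > 1, so the population is growing.

growing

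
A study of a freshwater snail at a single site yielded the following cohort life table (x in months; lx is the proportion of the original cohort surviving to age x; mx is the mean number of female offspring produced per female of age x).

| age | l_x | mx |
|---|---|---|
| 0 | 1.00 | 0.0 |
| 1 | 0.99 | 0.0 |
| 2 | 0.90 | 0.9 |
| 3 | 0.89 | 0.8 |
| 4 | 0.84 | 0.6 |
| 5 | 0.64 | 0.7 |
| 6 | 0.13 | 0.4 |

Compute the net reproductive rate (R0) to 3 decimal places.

lx·mx by age: 0, 0, 0.81, 0.712, 0.504, 0.448, 0.052
R0 = Σ lx·mx = 2.526 → 2.526

2.526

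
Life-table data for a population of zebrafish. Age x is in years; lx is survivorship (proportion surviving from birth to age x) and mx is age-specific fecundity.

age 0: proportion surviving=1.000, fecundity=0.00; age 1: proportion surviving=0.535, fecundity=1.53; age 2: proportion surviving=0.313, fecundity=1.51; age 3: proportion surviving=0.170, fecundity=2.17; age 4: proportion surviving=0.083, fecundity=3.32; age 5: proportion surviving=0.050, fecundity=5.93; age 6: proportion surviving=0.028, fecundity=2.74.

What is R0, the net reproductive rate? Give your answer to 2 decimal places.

lx·mx by age: 0, 0.81855, 0.47263, 0.3689, 0.27556, 0.2965, 0.07672
R0 = Σ lx·mx = 2.30886 → 2.31

2.31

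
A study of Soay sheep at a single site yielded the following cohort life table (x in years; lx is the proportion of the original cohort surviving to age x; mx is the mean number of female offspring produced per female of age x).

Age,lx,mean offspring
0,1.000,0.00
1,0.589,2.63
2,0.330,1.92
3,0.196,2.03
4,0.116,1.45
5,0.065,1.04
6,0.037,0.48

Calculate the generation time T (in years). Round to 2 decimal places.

1.81

lx·mx: 0, 1.54907, 0.6336, 0.39788, 0.1682, 0.0676, 0.01776 → R0 = 2.83411
x·lx·mx: 0, 1.54907, 1.2672, 1.19364, 0.6728, 0.338, 0.10656 → Σ = 5.12727
T = 5.12727 / 2.83411 = 1.809129… → 1.81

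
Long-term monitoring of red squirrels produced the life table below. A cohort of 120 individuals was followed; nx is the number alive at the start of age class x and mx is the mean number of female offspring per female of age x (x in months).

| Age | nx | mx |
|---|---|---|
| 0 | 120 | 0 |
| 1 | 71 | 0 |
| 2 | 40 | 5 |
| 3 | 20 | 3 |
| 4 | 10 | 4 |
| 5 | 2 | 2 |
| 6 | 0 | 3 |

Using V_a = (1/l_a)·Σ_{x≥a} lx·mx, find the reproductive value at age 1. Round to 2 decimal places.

4.28

lx = nx/n0 = nx/120: 1, 0.59167…, 0.33333…, 0.16667…, 0.08333…, 0.01667…, 0
lx·mx for x ≥ 1: 0, 1.666667…, 0.5…, 0.333333…, 0.033333…, 0 → sum = 2.533333…
V_1 = 2.533333… / l_1 = 2.533333… / 0.591667… = 4.28169… → 4.28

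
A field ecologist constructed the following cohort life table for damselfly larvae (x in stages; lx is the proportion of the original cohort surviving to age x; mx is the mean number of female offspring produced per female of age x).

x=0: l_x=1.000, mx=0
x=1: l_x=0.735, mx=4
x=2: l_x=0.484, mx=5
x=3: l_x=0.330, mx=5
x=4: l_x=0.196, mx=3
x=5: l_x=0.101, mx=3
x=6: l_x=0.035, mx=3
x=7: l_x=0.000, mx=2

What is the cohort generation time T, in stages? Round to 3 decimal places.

2.152

lx·mx: 0, 2.94, 2.42, 1.65, 0.588, 0.303, 0.105, 0 → R0 = 8.006
x·lx·mx: 0, 2.94, 4.84, 4.95, 2.352, 1.515, 0.63, 0 → Σ = 17.227
T = 17.227 / 8.006 = 2.151761… → 2.152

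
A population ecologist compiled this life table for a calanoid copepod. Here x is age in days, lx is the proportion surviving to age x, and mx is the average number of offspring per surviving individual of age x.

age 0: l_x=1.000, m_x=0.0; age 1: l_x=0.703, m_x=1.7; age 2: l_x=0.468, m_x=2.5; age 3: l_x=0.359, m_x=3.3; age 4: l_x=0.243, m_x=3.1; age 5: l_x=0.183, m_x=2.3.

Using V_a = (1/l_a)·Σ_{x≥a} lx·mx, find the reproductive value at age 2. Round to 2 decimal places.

lx·mx for x ≥ 2: 1.17, 1.1847, 0.7533, 0.4209 → sum = 3.5289
V_2 = 3.5289 / l_2 = 3.5289 / 0.468 = 7.540385… → 7.54

7.54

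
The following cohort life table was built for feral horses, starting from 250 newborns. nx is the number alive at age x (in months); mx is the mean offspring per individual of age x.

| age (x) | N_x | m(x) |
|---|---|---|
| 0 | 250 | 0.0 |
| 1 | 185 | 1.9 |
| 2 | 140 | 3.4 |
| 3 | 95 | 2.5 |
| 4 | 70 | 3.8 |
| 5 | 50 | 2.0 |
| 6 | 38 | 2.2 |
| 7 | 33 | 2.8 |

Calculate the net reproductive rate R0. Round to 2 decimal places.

6.43

lx = nx/n0 = nx/250: 1, 0.74, 0.56, 0.38, 0.28, 0.2, 0.152, 0.132
lx·mx by age: 0, 1.406, 1.904, 0.95, 1.064, 0.4, 0.3344, 0.3696
R0 = Σ lx·mx = 6.428 → 6.43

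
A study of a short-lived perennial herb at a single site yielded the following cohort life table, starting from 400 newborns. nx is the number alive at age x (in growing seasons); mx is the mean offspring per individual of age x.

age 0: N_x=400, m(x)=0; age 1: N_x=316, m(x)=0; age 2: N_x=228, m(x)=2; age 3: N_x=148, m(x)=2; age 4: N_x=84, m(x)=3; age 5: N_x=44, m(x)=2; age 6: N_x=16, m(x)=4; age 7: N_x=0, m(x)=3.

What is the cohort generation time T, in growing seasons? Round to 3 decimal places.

lx = nx/n0 = nx/400: 1, 0.79, 0.57, 0.37, 0.21, 0.11, 0.04, 0
lx·mx: 0, 0, 1.14, 0.74, 0.63, 0.22, 0.16, 0 → R0 = 2.89
x·lx·mx: 0, 0, 2.28, 2.22, 2.52, 1.1, 0.96, 0 → Σ = 9.08
T = 9.08 / 2.89 = 3.141869… → 3.142

3.142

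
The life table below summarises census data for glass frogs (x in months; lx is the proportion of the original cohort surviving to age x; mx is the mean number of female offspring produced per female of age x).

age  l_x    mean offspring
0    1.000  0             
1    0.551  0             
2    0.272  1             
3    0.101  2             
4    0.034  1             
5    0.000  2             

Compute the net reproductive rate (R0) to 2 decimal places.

0.51

lx·mx by age: 0, 0, 0.272, 0.202, 0.034, 0
R0 = Σ lx·mx = 0.508 → 0.51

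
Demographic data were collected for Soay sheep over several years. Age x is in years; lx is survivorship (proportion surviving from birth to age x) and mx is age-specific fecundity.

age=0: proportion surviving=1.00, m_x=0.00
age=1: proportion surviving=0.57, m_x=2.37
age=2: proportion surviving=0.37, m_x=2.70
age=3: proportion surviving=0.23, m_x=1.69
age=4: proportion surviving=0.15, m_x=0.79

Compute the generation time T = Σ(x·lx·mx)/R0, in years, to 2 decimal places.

1.75

lx·mx: 0, 1.3509, 0.999, 0.3887, 0.1185 → R0 = 2.8571
x·lx·mx: 0, 1.3509, 1.998, 1.1661, 0.474 → Σ = 4.989
T = 4.989 / 2.8571 = 1.746176… → 1.75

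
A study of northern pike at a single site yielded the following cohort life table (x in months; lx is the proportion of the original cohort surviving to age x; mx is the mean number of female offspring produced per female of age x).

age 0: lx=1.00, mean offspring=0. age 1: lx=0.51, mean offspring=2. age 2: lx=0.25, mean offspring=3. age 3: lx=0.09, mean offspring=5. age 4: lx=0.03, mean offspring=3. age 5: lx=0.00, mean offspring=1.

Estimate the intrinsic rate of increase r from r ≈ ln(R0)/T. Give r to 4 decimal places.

R0 = Σ lx·mx = 0 + 1.02 + 0.75 + 0.45 + 0.09 + 0 = 2.31
Σ x·lx·mx = 4.23; T = 4.23/2.31 = 1.83117…
r ≈ ln(R0)/T = ln(2.31)/1.83117… = 0.45722… → 0.4572

0.4572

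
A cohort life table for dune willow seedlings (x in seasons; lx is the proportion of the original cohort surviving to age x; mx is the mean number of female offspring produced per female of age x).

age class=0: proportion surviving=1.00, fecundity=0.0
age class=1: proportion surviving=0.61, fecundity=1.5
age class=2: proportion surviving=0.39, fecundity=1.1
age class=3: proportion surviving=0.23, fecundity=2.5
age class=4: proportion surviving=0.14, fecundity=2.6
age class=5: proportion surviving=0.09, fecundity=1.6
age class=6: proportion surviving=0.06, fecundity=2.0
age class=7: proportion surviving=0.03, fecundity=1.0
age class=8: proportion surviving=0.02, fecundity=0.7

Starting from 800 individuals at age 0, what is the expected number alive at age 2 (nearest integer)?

Expected survivors = N0 · l_2 = 800 × 0.39 = 312 → 312

312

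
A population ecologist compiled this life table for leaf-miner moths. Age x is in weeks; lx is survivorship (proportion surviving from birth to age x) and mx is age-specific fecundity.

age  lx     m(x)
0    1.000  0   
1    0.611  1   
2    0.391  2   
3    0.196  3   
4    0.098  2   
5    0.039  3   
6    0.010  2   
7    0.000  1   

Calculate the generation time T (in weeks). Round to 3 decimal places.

2.346

lx·mx: 0, 0.611, 0.782, 0.588, 0.196, 0.117, 0.02, 0 → R0 = 2.314
x·lx·mx: 0, 0.611, 1.564, 1.764, 0.784, 0.585, 0.12, 0 → Σ = 5.428
T = 5.428 / 2.314 = 2.345722… → 2.346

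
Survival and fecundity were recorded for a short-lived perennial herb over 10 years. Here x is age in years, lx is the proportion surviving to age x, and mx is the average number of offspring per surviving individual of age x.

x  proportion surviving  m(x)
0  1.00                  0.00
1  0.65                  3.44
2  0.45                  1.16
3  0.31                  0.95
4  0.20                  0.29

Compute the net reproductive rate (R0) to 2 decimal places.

3.11

lx·mx by age: 0, 2.236, 0.522, 0.2945, 0.058
R0 = Σ lx·mx = 3.1105 → 3.11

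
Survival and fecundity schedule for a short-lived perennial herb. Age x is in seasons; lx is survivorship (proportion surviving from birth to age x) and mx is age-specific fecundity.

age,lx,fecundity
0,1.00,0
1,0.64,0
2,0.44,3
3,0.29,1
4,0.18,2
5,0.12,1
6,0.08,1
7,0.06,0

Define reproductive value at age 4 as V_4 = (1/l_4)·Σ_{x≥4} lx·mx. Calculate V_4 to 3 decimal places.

3.111

lx·mx for x ≥ 4: 0.36, 0.12, 0.08, 0 → sum = 0.56
V_4 = 0.56 / l_4 = 0.56 / 0.18 = 3.111111… → 3.111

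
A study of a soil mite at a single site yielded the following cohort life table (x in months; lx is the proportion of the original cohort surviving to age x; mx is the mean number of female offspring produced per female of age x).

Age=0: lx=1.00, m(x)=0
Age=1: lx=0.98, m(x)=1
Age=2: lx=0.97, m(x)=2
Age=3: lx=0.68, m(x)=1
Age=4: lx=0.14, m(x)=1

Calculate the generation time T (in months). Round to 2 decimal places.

1.99

lx·mx: 0, 0.98, 1.94, 0.68, 0.14 → R0 = 3.74
x·lx·mx: 0, 0.98, 3.88, 2.04, 0.56 → Σ = 7.46
T = 7.46 / 3.74 = 1.994652… → 1.99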